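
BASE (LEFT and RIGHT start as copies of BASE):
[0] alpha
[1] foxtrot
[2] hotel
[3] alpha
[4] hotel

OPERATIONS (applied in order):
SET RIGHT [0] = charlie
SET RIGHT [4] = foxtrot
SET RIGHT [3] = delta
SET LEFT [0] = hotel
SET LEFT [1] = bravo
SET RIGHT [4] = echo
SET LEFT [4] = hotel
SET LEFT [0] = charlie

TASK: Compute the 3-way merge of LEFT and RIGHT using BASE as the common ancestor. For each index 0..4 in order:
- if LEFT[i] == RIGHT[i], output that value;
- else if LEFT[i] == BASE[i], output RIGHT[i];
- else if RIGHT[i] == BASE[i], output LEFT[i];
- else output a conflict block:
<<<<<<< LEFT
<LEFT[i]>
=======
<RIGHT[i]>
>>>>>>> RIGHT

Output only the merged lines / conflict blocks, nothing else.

Final LEFT:  [charlie, bravo, hotel, alpha, hotel]
Final RIGHT: [charlie, foxtrot, hotel, delta, echo]
i=0: L=charlie R=charlie -> agree -> charlie
i=1: L=bravo, R=foxtrot=BASE -> take LEFT -> bravo
i=2: L=hotel R=hotel -> agree -> hotel
i=3: L=alpha=BASE, R=delta -> take RIGHT -> delta
i=4: L=hotel=BASE, R=echo -> take RIGHT -> echo

Answer: charlie
bravo
hotel
delta
echo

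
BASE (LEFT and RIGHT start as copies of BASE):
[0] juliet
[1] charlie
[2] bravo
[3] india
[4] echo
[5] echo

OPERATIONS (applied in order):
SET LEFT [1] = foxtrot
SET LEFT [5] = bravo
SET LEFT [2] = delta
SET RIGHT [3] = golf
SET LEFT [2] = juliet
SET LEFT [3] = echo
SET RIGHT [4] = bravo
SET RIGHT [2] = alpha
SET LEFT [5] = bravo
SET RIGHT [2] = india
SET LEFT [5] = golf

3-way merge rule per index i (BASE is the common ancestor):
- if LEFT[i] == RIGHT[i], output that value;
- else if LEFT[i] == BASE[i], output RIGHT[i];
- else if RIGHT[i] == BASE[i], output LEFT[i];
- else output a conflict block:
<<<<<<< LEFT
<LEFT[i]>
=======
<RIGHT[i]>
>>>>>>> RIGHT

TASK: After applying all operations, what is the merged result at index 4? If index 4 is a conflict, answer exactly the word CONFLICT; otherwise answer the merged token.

Answer: bravo

Derivation:
Final LEFT:  [juliet, foxtrot, juliet, echo, echo, golf]
Final RIGHT: [juliet, charlie, india, golf, bravo, echo]
i=0: L=juliet R=juliet -> agree -> juliet
i=1: L=foxtrot, R=charlie=BASE -> take LEFT -> foxtrot
i=2: BASE=bravo L=juliet R=india all differ -> CONFLICT
i=3: BASE=india L=echo R=golf all differ -> CONFLICT
i=4: L=echo=BASE, R=bravo -> take RIGHT -> bravo
i=5: L=golf, R=echo=BASE -> take LEFT -> golf
Index 4 -> bravo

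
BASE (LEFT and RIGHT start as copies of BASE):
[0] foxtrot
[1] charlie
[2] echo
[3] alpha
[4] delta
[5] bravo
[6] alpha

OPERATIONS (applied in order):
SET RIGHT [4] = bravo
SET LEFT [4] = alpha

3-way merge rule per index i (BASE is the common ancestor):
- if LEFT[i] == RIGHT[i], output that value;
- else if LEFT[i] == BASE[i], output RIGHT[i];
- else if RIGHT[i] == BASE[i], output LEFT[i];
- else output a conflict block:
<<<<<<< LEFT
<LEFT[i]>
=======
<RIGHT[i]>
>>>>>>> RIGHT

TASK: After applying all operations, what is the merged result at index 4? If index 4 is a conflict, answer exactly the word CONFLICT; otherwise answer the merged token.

Answer: CONFLICT

Derivation:
Final LEFT:  [foxtrot, charlie, echo, alpha, alpha, bravo, alpha]
Final RIGHT: [foxtrot, charlie, echo, alpha, bravo, bravo, alpha]
i=0: L=foxtrot R=foxtrot -> agree -> foxtrot
i=1: L=charlie R=charlie -> agree -> charlie
i=2: L=echo R=echo -> agree -> echo
i=3: L=alpha R=alpha -> agree -> alpha
i=4: BASE=delta L=alpha R=bravo all differ -> CONFLICT
i=5: L=bravo R=bravo -> agree -> bravo
i=6: L=alpha R=alpha -> agree -> alpha
Index 4 -> CONFLICT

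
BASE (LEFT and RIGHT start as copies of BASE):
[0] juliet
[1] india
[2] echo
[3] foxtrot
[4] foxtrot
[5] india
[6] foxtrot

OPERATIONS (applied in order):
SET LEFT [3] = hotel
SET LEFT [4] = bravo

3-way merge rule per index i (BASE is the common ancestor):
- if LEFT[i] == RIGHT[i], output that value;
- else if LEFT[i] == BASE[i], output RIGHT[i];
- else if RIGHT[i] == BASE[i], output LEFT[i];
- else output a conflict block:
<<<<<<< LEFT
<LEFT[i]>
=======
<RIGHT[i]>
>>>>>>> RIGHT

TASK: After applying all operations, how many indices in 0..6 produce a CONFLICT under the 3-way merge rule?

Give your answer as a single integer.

Final LEFT:  [juliet, india, echo, hotel, bravo, india, foxtrot]
Final RIGHT: [juliet, india, echo, foxtrot, foxtrot, india, foxtrot]
i=0: L=juliet R=juliet -> agree -> juliet
i=1: L=india R=india -> agree -> india
i=2: L=echo R=echo -> agree -> echo
i=3: L=hotel, R=foxtrot=BASE -> take LEFT -> hotel
i=4: L=bravo, R=foxtrot=BASE -> take LEFT -> bravo
i=5: L=india R=india -> agree -> india
i=6: L=foxtrot R=foxtrot -> agree -> foxtrot
Conflict count: 0

Answer: 0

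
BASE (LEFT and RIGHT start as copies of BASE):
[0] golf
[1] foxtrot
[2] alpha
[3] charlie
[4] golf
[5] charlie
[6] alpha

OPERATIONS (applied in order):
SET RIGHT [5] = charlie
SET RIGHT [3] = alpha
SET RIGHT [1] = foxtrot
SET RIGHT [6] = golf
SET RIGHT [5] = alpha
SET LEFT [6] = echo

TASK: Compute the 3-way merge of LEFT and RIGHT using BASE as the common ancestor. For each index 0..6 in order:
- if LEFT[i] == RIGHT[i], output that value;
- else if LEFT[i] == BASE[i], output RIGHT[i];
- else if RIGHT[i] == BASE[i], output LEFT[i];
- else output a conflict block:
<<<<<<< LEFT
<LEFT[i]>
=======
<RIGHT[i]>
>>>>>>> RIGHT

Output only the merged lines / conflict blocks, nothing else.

Final LEFT:  [golf, foxtrot, alpha, charlie, golf, charlie, echo]
Final RIGHT: [golf, foxtrot, alpha, alpha, golf, alpha, golf]
i=0: L=golf R=golf -> agree -> golf
i=1: L=foxtrot R=foxtrot -> agree -> foxtrot
i=2: L=alpha R=alpha -> agree -> alpha
i=3: L=charlie=BASE, R=alpha -> take RIGHT -> alpha
i=4: L=golf R=golf -> agree -> golf
i=5: L=charlie=BASE, R=alpha -> take RIGHT -> alpha
i=6: BASE=alpha L=echo R=golf all differ -> CONFLICT

Answer: golf
foxtrot
alpha
alpha
golf
alpha
<<<<<<< LEFT
echo
=======
golf
>>>>>>> RIGHT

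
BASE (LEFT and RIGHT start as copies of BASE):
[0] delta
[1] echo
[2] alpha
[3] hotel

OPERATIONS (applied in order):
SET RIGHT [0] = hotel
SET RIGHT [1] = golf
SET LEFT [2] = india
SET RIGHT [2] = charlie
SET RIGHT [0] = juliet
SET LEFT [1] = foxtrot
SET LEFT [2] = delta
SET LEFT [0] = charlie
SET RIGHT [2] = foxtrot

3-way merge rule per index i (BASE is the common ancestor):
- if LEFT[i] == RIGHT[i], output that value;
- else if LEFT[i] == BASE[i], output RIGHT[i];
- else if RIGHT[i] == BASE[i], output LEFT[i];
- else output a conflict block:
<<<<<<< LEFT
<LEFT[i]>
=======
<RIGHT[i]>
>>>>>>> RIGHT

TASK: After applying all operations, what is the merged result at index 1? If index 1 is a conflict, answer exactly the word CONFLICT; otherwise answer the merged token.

Answer: CONFLICT

Derivation:
Final LEFT:  [charlie, foxtrot, delta, hotel]
Final RIGHT: [juliet, golf, foxtrot, hotel]
i=0: BASE=delta L=charlie R=juliet all differ -> CONFLICT
i=1: BASE=echo L=foxtrot R=golf all differ -> CONFLICT
i=2: BASE=alpha L=delta R=foxtrot all differ -> CONFLICT
i=3: L=hotel R=hotel -> agree -> hotel
Index 1 -> CONFLICT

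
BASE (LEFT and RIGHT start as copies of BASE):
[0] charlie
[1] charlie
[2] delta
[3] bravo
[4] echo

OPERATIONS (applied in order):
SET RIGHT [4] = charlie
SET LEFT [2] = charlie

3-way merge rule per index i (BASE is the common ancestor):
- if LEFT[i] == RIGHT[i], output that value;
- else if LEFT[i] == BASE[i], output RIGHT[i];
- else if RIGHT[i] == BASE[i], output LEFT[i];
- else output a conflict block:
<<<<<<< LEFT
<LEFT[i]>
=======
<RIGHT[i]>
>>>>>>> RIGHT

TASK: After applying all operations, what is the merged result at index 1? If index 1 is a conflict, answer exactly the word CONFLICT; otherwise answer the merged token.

Answer: charlie

Derivation:
Final LEFT:  [charlie, charlie, charlie, bravo, echo]
Final RIGHT: [charlie, charlie, delta, bravo, charlie]
i=0: L=charlie R=charlie -> agree -> charlie
i=1: L=charlie R=charlie -> agree -> charlie
i=2: L=charlie, R=delta=BASE -> take LEFT -> charlie
i=3: L=bravo R=bravo -> agree -> bravo
i=4: L=echo=BASE, R=charlie -> take RIGHT -> charlie
Index 1 -> charlie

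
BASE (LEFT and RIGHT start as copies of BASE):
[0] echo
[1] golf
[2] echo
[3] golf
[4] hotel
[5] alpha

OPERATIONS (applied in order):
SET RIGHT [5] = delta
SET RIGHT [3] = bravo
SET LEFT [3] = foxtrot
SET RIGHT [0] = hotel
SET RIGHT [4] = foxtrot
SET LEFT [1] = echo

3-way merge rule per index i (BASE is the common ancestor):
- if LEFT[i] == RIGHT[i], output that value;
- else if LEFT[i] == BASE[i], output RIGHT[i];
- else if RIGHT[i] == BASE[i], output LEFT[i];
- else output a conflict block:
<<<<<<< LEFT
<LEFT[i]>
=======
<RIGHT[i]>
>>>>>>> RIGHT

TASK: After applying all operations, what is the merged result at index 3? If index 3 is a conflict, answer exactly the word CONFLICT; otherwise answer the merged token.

Answer: CONFLICT

Derivation:
Final LEFT:  [echo, echo, echo, foxtrot, hotel, alpha]
Final RIGHT: [hotel, golf, echo, bravo, foxtrot, delta]
i=0: L=echo=BASE, R=hotel -> take RIGHT -> hotel
i=1: L=echo, R=golf=BASE -> take LEFT -> echo
i=2: L=echo R=echo -> agree -> echo
i=3: BASE=golf L=foxtrot R=bravo all differ -> CONFLICT
i=4: L=hotel=BASE, R=foxtrot -> take RIGHT -> foxtrot
i=5: L=alpha=BASE, R=delta -> take RIGHT -> delta
Index 3 -> CONFLICT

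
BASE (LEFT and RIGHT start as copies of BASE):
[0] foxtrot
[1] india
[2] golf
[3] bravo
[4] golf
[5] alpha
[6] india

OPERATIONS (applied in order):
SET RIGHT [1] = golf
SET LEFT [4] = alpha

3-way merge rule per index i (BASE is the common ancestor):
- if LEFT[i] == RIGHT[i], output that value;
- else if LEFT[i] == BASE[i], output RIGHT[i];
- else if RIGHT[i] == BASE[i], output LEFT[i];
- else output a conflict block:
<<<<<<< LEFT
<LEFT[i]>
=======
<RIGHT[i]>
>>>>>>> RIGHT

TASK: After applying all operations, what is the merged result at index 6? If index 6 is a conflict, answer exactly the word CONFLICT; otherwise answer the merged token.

Final LEFT:  [foxtrot, india, golf, bravo, alpha, alpha, india]
Final RIGHT: [foxtrot, golf, golf, bravo, golf, alpha, india]
i=0: L=foxtrot R=foxtrot -> agree -> foxtrot
i=1: L=india=BASE, R=golf -> take RIGHT -> golf
i=2: L=golf R=golf -> agree -> golf
i=3: L=bravo R=bravo -> agree -> bravo
i=4: L=alpha, R=golf=BASE -> take LEFT -> alpha
i=5: L=alpha R=alpha -> agree -> alpha
i=6: L=india R=india -> agree -> india
Index 6 -> india

Answer: india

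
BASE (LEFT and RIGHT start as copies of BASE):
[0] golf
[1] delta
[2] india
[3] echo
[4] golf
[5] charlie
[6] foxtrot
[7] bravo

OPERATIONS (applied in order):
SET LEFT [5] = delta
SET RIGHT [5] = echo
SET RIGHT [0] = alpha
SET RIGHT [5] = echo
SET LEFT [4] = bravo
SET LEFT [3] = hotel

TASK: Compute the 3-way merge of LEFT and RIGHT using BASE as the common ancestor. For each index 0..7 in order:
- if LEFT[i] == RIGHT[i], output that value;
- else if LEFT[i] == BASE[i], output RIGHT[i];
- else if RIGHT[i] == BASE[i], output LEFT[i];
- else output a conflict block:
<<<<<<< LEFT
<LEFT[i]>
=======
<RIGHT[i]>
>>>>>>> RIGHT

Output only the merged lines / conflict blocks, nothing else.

Final LEFT:  [golf, delta, india, hotel, bravo, delta, foxtrot, bravo]
Final RIGHT: [alpha, delta, india, echo, golf, echo, foxtrot, bravo]
i=0: L=golf=BASE, R=alpha -> take RIGHT -> alpha
i=1: L=delta R=delta -> agree -> delta
i=2: L=india R=india -> agree -> india
i=3: L=hotel, R=echo=BASE -> take LEFT -> hotel
i=4: L=bravo, R=golf=BASE -> take LEFT -> bravo
i=5: BASE=charlie L=delta R=echo all differ -> CONFLICT
i=6: L=foxtrot R=foxtrot -> agree -> foxtrot
i=7: L=bravo R=bravo -> agree -> bravo

Answer: alpha
delta
india
hotel
bravo
<<<<<<< LEFT
delta
=======
echo
>>>>>>> RIGHT
foxtrot
bravo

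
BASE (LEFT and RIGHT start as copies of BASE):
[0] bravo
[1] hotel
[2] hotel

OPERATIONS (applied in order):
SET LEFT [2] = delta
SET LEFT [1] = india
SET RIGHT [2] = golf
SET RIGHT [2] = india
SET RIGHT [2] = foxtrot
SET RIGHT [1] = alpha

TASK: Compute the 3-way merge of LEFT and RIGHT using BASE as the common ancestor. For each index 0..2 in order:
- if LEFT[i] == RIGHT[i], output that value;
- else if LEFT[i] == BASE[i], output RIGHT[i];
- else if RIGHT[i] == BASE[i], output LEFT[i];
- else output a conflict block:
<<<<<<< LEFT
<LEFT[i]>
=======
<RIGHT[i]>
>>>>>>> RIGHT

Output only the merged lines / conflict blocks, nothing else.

Answer: bravo
<<<<<<< LEFT
india
=======
alpha
>>>>>>> RIGHT
<<<<<<< LEFT
delta
=======
foxtrot
>>>>>>> RIGHT

Derivation:
Final LEFT:  [bravo, india, delta]
Final RIGHT: [bravo, alpha, foxtrot]
i=0: L=bravo R=bravo -> agree -> bravo
i=1: BASE=hotel L=india R=alpha all differ -> CONFLICT
i=2: BASE=hotel L=delta R=foxtrot all differ -> CONFLICT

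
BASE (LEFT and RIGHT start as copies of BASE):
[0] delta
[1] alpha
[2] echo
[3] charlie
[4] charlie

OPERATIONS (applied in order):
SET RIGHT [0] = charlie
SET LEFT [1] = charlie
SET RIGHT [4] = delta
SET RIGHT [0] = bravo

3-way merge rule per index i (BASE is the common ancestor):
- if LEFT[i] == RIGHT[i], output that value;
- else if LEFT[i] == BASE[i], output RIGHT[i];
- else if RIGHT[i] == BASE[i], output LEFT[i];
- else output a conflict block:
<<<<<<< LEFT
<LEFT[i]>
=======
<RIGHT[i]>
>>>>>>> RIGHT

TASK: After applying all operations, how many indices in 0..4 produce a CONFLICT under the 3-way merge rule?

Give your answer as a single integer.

Answer: 0

Derivation:
Final LEFT:  [delta, charlie, echo, charlie, charlie]
Final RIGHT: [bravo, alpha, echo, charlie, delta]
i=0: L=delta=BASE, R=bravo -> take RIGHT -> bravo
i=1: L=charlie, R=alpha=BASE -> take LEFT -> charlie
i=2: L=echo R=echo -> agree -> echo
i=3: L=charlie R=charlie -> agree -> charlie
i=4: L=charlie=BASE, R=delta -> take RIGHT -> delta
Conflict count: 0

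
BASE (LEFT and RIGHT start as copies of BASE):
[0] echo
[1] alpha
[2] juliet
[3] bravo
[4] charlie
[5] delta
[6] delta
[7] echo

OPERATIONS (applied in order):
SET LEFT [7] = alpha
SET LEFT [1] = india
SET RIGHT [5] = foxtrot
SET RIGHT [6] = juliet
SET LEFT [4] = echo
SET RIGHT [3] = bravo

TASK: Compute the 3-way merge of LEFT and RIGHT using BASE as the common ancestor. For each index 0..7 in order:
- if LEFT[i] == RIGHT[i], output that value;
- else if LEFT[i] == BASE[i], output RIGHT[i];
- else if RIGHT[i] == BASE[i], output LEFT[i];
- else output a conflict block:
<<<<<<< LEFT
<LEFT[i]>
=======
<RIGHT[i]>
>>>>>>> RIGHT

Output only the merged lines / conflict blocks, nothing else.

Final LEFT:  [echo, india, juliet, bravo, echo, delta, delta, alpha]
Final RIGHT: [echo, alpha, juliet, bravo, charlie, foxtrot, juliet, echo]
i=0: L=echo R=echo -> agree -> echo
i=1: L=india, R=alpha=BASE -> take LEFT -> india
i=2: L=juliet R=juliet -> agree -> juliet
i=3: L=bravo R=bravo -> agree -> bravo
i=4: L=echo, R=charlie=BASE -> take LEFT -> echo
i=5: L=delta=BASE, R=foxtrot -> take RIGHT -> foxtrot
i=6: L=delta=BASE, R=juliet -> take RIGHT -> juliet
i=7: L=alpha, R=echo=BASE -> take LEFT -> alpha

Answer: echo
india
juliet
bravo
echo
foxtrot
juliet
alpha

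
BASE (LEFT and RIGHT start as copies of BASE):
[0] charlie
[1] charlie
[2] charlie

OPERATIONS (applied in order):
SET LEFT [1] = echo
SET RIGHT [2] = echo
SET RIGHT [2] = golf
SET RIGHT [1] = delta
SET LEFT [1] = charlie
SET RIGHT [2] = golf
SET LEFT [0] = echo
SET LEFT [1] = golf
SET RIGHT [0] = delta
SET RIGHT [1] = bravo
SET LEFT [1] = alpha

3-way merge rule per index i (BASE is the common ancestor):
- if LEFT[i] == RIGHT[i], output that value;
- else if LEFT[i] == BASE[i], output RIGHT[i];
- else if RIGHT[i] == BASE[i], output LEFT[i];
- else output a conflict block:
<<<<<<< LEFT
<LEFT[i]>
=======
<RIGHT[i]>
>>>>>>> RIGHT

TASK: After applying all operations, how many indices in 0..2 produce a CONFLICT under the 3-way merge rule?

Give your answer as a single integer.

Final LEFT:  [echo, alpha, charlie]
Final RIGHT: [delta, bravo, golf]
i=0: BASE=charlie L=echo R=delta all differ -> CONFLICT
i=1: BASE=charlie L=alpha R=bravo all differ -> CONFLICT
i=2: L=charlie=BASE, R=golf -> take RIGHT -> golf
Conflict count: 2

Answer: 2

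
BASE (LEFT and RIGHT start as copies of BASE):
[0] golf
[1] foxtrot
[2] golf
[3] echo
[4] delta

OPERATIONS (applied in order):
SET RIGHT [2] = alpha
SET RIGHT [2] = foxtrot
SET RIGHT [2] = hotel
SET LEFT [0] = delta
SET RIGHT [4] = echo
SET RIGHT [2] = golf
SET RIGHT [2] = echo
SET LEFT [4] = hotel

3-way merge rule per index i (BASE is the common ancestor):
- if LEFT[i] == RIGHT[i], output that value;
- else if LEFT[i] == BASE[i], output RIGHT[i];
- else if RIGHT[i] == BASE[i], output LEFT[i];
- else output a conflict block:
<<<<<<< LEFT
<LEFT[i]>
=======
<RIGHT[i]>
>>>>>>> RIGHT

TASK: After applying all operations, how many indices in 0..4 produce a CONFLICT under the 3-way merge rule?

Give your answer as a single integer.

Answer: 1

Derivation:
Final LEFT:  [delta, foxtrot, golf, echo, hotel]
Final RIGHT: [golf, foxtrot, echo, echo, echo]
i=0: L=delta, R=golf=BASE -> take LEFT -> delta
i=1: L=foxtrot R=foxtrot -> agree -> foxtrot
i=2: L=golf=BASE, R=echo -> take RIGHT -> echo
i=3: L=echo R=echo -> agree -> echo
i=4: BASE=delta L=hotel R=echo all differ -> CONFLICT
Conflict count: 1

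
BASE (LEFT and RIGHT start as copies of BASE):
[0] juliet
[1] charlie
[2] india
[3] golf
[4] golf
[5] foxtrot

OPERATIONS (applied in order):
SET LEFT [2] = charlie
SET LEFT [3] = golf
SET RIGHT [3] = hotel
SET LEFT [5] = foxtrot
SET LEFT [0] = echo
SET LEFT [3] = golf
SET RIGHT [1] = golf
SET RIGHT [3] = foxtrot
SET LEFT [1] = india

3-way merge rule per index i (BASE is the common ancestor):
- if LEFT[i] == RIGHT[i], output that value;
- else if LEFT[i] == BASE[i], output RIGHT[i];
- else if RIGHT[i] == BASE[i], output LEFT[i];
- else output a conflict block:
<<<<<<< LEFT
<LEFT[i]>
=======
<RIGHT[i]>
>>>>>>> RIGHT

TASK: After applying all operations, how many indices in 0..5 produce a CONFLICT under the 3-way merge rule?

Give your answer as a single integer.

Answer: 1

Derivation:
Final LEFT:  [echo, india, charlie, golf, golf, foxtrot]
Final RIGHT: [juliet, golf, india, foxtrot, golf, foxtrot]
i=0: L=echo, R=juliet=BASE -> take LEFT -> echo
i=1: BASE=charlie L=india R=golf all differ -> CONFLICT
i=2: L=charlie, R=india=BASE -> take LEFT -> charlie
i=3: L=golf=BASE, R=foxtrot -> take RIGHT -> foxtrot
i=4: L=golf R=golf -> agree -> golf
i=5: L=foxtrot R=foxtrot -> agree -> foxtrot
Conflict count: 1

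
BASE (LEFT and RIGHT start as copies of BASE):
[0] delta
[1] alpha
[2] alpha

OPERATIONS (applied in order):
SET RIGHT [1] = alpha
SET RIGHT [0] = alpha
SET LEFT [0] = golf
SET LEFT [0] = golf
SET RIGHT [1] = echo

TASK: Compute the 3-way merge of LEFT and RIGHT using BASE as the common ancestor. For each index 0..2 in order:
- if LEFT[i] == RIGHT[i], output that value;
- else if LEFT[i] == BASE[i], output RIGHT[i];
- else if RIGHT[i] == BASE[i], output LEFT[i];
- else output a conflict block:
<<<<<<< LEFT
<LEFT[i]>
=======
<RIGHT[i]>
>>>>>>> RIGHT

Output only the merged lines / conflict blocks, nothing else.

Answer: <<<<<<< LEFT
golf
=======
alpha
>>>>>>> RIGHT
echo
alpha

Derivation:
Final LEFT:  [golf, alpha, alpha]
Final RIGHT: [alpha, echo, alpha]
i=0: BASE=delta L=golf R=alpha all differ -> CONFLICT
i=1: L=alpha=BASE, R=echo -> take RIGHT -> echo
i=2: L=alpha R=alpha -> agree -> alpha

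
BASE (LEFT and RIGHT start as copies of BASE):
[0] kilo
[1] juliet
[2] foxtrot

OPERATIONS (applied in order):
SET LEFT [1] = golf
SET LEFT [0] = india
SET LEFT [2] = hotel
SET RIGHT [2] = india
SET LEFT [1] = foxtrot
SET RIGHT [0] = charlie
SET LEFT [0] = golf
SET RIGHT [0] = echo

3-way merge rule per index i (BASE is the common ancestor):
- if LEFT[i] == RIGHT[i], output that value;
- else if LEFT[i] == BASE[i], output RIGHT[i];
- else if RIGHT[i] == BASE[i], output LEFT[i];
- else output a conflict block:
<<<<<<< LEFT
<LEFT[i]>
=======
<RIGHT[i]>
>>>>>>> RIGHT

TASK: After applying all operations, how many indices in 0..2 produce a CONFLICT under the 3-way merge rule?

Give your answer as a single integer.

Answer: 2

Derivation:
Final LEFT:  [golf, foxtrot, hotel]
Final RIGHT: [echo, juliet, india]
i=0: BASE=kilo L=golf R=echo all differ -> CONFLICT
i=1: L=foxtrot, R=juliet=BASE -> take LEFT -> foxtrot
i=2: BASE=foxtrot L=hotel R=india all differ -> CONFLICT
Conflict count: 2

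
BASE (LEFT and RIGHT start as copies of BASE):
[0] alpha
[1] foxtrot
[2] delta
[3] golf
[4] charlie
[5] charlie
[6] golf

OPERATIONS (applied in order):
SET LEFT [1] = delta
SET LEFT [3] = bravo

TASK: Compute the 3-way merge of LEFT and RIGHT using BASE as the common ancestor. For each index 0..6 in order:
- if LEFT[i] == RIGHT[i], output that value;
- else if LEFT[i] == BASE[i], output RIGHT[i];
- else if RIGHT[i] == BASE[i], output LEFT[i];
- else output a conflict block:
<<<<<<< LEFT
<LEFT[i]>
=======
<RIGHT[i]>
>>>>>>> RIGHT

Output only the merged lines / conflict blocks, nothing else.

Answer: alpha
delta
delta
bravo
charlie
charlie
golf

Derivation:
Final LEFT:  [alpha, delta, delta, bravo, charlie, charlie, golf]
Final RIGHT: [alpha, foxtrot, delta, golf, charlie, charlie, golf]
i=0: L=alpha R=alpha -> agree -> alpha
i=1: L=delta, R=foxtrot=BASE -> take LEFT -> delta
i=2: L=delta R=delta -> agree -> delta
i=3: L=bravo, R=golf=BASE -> take LEFT -> bravo
i=4: L=charlie R=charlie -> agree -> charlie
i=5: L=charlie R=charlie -> agree -> charlie
i=6: L=golf R=golf -> agree -> golf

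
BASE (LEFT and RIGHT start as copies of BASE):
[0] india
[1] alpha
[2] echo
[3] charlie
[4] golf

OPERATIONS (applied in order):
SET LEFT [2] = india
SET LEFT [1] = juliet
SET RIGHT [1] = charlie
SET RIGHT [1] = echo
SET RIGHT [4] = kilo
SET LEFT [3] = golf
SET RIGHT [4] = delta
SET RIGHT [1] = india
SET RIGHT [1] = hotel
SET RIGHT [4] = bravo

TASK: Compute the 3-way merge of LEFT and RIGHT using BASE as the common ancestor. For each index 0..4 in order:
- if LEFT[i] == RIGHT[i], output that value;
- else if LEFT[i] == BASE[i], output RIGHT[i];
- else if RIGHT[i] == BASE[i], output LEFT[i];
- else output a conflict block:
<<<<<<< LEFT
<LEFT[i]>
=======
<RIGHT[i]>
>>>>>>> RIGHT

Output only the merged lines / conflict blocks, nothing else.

Answer: india
<<<<<<< LEFT
juliet
=======
hotel
>>>>>>> RIGHT
india
golf
bravo

Derivation:
Final LEFT:  [india, juliet, india, golf, golf]
Final RIGHT: [india, hotel, echo, charlie, bravo]
i=0: L=india R=india -> agree -> india
i=1: BASE=alpha L=juliet R=hotel all differ -> CONFLICT
i=2: L=india, R=echo=BASE -> take LEFT -> india
i=3: L=golf, R=charlie=BASE -> take LEFT -> golf
i=4: L=golf=BASE, R=bravo -> take RIGHT -> bravo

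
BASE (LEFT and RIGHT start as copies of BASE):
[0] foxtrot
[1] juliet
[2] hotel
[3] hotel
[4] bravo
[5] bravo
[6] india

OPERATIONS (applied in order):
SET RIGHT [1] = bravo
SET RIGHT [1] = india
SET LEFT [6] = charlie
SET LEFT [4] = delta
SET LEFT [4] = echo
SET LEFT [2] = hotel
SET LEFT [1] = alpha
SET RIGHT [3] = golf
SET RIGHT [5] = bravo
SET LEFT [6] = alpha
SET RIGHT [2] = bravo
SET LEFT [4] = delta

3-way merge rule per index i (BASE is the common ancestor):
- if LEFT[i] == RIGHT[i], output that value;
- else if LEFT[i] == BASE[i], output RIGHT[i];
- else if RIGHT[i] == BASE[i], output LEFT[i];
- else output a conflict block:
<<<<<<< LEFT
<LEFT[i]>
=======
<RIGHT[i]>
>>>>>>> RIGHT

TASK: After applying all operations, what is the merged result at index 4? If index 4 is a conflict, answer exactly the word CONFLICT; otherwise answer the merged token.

Final LEFT:  [foxtrot, alpha, hotel, hotel, delta, bravo, alpha]
Final RIGHT: [foxtrot, india, bravo, golf, bravo, bravo, india]
i=0: L=foxtrot R=foxtrot -> agree -> foxtrot
i=1: BASE=juliet L=alpha R=india all differ -> CONFLICT
i=2: L=hotel=BASE, R=bravo -> take RIGHT -> bravo
i=3: L=hotel=BASE, R=golf -> take RIGHT -> golf
i=4: L=delta, R=bravo=BASE -> take LEFT -> delta
i=5: L=bravo R=bravo -> agree -> bravo
i=6: L=alpha, R=india=BASE -> take LEFT -> alpha
Index 4 -> delta

Answer: delta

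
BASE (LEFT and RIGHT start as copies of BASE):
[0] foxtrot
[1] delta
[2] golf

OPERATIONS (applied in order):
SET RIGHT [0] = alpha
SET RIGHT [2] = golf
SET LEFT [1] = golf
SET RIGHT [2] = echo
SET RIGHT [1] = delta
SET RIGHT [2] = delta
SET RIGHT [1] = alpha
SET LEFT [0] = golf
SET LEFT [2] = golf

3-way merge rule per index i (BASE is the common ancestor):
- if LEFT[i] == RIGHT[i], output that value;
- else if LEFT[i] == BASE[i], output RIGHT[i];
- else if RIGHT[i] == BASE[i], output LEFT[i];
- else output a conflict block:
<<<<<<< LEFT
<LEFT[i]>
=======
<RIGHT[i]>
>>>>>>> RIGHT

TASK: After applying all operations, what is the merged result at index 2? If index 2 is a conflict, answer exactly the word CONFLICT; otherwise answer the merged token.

Answer: delta

Derivation:
Final LEFT:  [golf, golf, golf]
Final RIGHT: [alpha, alpha, delta]
i=0: BASE=foxtrot L=golf R=alpha all differ -> CONFLICT
i=1: BASE=delta L=golf R=alpha all differ -> CONFLICT
i=2: L=golf=BASE, R=delta -> take RIGHT -> delta
Index 2 -> delta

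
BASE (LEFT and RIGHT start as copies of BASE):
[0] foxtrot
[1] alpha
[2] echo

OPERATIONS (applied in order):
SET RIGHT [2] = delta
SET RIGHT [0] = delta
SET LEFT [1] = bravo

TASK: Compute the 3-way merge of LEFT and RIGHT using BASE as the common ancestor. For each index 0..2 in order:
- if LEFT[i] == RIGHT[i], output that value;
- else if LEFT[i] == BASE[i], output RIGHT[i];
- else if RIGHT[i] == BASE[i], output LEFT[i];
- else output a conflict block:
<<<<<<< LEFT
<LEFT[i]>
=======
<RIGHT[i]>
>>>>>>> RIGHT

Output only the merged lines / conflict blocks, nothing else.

Final LEFT:  [foxtrot, bravo, echo]
Final RIGHT: [delta, alpha, delta]
i=0: L=foxtrot=BASE, R=delta -> take RIGHT -> delta
i=1: L=bravo, R=alpha=BASE -> take LEFT -> bravo
i=2: L=echo=BASE, R=delta -> take RIGHT -> delta

Answer: delta
bravo
delta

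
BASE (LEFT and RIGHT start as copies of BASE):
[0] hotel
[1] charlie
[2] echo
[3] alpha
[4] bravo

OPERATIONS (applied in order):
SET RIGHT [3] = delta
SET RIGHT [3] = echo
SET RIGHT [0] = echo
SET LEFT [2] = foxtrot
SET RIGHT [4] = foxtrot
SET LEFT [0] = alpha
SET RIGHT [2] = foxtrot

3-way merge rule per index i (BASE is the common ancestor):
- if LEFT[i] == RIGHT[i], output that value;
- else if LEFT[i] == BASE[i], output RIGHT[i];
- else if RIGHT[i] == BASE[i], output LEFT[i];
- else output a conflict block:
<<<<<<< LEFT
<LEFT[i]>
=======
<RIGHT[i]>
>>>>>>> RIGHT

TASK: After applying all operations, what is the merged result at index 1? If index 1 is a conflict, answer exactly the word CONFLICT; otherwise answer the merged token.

Final LEFT:  [alpha, charlie, foxtrot, alpha, bravo]
Final RIGHT: [echo, charlie, foxtrot, echo, foxtrot]
i=0: BASE=hotel L=alpha R=echo all differ -> CONFLICT
i=1: L=charlie R=charlie -> agree -> charlie
i=2: L=foxtrot R=foxtrot -> agree -> foxtrot
i=3: L=alpha=BASE, R=echo -> take RIGHT -> echo
i=4: L=bravo=BASE, R=foxtrot -> take RIGHT -> foxtrot
Index 1 -> charlie

Answer: charlie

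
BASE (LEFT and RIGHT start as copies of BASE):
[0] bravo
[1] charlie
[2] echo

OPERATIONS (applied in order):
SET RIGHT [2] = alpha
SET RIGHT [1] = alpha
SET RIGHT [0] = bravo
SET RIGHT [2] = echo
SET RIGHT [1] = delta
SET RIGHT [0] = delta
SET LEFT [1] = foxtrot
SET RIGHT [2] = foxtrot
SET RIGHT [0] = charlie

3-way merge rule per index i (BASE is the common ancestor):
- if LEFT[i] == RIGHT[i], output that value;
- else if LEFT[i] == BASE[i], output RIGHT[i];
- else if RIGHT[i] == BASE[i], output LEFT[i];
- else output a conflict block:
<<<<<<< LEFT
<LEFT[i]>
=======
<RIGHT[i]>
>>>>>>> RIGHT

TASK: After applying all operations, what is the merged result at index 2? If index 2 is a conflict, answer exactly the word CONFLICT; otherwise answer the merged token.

Answer: foxtrot

Derivation:
Final LEFT:  [bravo, foxtrot, echo]
Final RIGHT: [charlie, delta, foxtrot]
i=0: L=bravo=BASE, R=charlie -> take RIGHT -> charlie
i=1: BASE=charlie L=foxtrot R=delta all differ -> CONFLICT
i=2: L=echo=BASE, R=foxtrot -> take RIGHT -> foxtrot
Index 2 -> foxtrot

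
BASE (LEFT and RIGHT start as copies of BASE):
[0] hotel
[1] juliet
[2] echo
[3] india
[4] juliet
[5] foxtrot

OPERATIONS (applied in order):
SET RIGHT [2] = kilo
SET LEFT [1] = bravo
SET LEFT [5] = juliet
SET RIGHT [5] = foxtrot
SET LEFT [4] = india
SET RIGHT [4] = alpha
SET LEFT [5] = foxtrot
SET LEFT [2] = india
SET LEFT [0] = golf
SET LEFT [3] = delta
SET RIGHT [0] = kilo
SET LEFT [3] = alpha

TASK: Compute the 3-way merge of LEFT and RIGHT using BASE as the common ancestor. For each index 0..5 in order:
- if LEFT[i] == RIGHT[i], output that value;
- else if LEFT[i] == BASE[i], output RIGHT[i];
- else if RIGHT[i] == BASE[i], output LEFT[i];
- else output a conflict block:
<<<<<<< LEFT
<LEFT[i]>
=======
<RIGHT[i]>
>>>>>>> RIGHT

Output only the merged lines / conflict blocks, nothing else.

Answer: <<<<<<< LEFT
golf
=======
kilo
>>>>>>> RIGHT
bravo
<<<<<<< LEFT
india
=======
kilo
>>>>>>> RIGHT
alpha
<<<<<<< LEFT
india
=======
alpha
>>>>>>> RIGHT
foxtrot

Derivation:
Final LEFT:  [golf, bravo, india, alpha, india, foxtrot]
Final RIGHT: [kilo, juliet, kilo, india, alpha, foxtrot]
i=0: BASE=hotel L=golf R=kilo all differ -> CONFLICT
i=1: L=bravo, R=juliet=BASE -> take LEFT -> bravo
i=2: BASE=echo L=india R=kilo all differ -> CONFLICT
i=3: L=alpha, R=india=BASE -> take LEFT -> alpha
i=4: BASE=juliet L=india R=alpha all differ -> CONFLICT
i=5: L=foxtrot R=foxtrot -> agree -> foxtrot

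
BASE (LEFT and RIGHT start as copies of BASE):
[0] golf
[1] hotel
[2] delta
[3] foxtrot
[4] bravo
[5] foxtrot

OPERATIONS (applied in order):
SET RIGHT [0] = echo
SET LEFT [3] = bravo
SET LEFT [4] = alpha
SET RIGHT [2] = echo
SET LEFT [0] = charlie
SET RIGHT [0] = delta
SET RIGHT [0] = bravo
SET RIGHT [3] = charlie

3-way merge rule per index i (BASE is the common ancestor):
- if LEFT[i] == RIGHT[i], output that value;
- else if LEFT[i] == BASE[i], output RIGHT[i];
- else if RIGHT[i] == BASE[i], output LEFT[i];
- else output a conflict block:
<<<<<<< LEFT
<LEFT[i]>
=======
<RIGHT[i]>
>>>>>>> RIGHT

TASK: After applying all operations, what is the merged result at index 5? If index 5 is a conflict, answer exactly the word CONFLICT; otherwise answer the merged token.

Answer: foxtrot

Derivation:
Final LEFT:  [charlie, hotel, delta, bravo, alpha, foxtrot]
Final RIGHT: [bravo, hotel, echo, charlie, bravo, foxtrot]
i=0: BASE=golf L=charlie R=bravo all differ -> CONFLICT
i=1: L=hotel R=hotel -> agree -> hotel
i=2: L=delta=BASE, R=echo -> take RIGHT -> echo
i=3: BASE=foxtrot L=bravo R=charlie all differ -> CONFLICT
i=4: L=alpha, R=bravo=BASE -> take LEFT -> alpha
i=5: L=foxtrot R=foxtrot -> agree -> foxtrot
Index 5 -> foxtrot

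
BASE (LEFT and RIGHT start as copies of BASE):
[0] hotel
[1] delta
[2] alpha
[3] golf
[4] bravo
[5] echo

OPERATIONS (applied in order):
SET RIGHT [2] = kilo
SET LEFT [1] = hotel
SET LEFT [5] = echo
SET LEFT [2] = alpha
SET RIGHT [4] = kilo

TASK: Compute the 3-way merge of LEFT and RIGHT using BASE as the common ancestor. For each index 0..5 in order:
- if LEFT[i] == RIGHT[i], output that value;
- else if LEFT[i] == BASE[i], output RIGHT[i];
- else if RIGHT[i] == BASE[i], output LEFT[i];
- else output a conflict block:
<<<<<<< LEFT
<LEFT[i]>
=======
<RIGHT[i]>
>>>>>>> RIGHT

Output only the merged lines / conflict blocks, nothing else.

Final LEFT:  [hotel, hotel, alpha, golf, bravo, echo]
Final RIGHT: [hotel, delta, kilo, golf, kilo, echo]
i=0: L=hotel R=hotel -> agree -> hotel
i=1: L=hotel, R=delta=BASE -> take LEFT -> hotel
i=2: L=alpha=BASE, R=kilo -> take RIGHT -> kilo
i=3: L=golf R=golf -> agree -> golf
i=4: L=bravo=BASE, R=kilo -> take RIGHT -> kilo
i=5: L=echo R=echo -> agree -> echo

Answer: hotel
hotel
kilo
golf
kilo
echo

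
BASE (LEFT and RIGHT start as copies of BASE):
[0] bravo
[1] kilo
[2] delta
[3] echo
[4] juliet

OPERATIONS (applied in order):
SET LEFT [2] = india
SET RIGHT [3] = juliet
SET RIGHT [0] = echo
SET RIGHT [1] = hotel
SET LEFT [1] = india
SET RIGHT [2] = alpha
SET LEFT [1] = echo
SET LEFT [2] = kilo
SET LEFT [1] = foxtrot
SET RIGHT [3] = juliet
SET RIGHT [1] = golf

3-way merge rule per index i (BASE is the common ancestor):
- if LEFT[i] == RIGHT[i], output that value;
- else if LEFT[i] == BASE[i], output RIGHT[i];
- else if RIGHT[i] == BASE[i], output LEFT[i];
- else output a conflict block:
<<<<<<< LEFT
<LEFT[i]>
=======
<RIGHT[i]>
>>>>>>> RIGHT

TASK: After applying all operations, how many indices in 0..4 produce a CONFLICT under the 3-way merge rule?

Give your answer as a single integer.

Final LEFT:  [bravo, foxtrot, kilo, echo, juliet]
Final RIGHT: [echo, golf, alpha, juliet, juliet]
i=0: L=bravo=BASE, R=echo -> take RIGHT -> echo
i=1: BASE=kilo L=foxtrot R=golf all differ -> CONFLICT
i=2: BASE=delta L=kilo R=alpha all differ -> CONFLICT
i=3: L=echo=BASE, R=juliet -> take RIGHT -> juliet
i=4: L=juliet R=juliet -> agree -> juliet
Conflict count: 2

Answer: 2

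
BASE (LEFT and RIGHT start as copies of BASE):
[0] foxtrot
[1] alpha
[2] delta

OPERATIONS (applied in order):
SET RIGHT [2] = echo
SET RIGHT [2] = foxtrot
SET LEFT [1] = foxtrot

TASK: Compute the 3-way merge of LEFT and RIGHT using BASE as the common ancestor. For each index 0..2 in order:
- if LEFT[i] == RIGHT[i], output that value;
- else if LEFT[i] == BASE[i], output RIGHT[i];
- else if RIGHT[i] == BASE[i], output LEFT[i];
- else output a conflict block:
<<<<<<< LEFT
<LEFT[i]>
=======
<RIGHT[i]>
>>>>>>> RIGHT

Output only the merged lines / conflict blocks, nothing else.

Answer: foxtrot
foxtrot
foxtrot

Derivation:
Final LEFT:  [foxtrot, foxtrot, delta]
Final RIGHT: [foxtrot, alpha, foxtrot]
i=0: L=foxtrot R=foxtrot -> agree -> foxtrot
i=1: L=foxtrot, R=alpha=BASE -> take LEFT -> foxtrot
i=2: L=delta=BASE, R=foxtrot -> take RIGHT -> foxtrot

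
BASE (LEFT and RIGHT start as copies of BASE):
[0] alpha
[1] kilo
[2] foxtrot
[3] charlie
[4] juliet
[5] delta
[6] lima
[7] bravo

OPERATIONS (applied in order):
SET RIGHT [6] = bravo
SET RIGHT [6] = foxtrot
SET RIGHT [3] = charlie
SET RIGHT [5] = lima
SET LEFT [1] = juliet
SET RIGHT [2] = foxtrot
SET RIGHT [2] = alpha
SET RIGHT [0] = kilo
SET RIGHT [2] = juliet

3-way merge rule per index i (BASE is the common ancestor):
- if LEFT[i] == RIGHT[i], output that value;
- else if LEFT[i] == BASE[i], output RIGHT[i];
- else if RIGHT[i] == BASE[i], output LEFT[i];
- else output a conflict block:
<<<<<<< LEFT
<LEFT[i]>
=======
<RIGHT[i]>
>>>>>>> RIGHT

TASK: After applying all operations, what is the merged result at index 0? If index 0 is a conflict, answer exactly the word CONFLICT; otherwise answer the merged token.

Final LEFT:  [alpha, juliet, foxtrot, charlie, juliet, delta, lima, bravo]
Final RIGHT: [kilo, kilo, juliet, charlie, juliet, lima, foxtrot, bravo]
i=0: L=alpha=BASE, R=kilo -> take RIGHT -> kilo
i=1: L=juliet, R=kilo=BASE -> take LEFT -> juliet
i=2: L=foxtrot=BASE, R=juliet -> take RIGHT -> juliet
i=3: L=charlie R=charlie -> agree -> charlie
i=4: L=juliet R=juliet -> agree -> juliet
i=5: L=delta=BASE, R=lima -> take RIGHT -> lima
i=6: L=lima=BASE, R=foxtrot -> take RIGHT -> foxtrot
i=7: L=bravo R=bravo -> agree -> bravo
Index 0 -> kilo

Answer: kilo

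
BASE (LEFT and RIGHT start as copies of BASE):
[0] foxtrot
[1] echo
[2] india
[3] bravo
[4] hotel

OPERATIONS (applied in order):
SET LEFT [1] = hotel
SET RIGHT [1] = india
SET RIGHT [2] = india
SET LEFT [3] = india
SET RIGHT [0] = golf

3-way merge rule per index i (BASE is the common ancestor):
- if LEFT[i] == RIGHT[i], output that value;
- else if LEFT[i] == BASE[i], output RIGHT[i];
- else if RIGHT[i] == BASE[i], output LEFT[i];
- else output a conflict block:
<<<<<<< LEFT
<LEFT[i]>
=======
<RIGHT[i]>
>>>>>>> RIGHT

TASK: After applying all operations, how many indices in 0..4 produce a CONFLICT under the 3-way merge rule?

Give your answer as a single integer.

Final LEFT:  [foxtrot, hotel, india, india, hotel]
Final RIGHT: [golf, india, india, bravo, hotel]
i=0: L=foxtrot=BASE, R=golf -> take RIGHT -> golf
i=1: BASE=echo L=hotel R=india all differ -> CONFLICT
i=2: L=india R=india -> agree -> india
i=3: L=india, R=bravo=BASE -> take LEFT -> india
i=4: L=hotel R=hotel -> agree -> hotel
Conflict count: 1

Answer: 1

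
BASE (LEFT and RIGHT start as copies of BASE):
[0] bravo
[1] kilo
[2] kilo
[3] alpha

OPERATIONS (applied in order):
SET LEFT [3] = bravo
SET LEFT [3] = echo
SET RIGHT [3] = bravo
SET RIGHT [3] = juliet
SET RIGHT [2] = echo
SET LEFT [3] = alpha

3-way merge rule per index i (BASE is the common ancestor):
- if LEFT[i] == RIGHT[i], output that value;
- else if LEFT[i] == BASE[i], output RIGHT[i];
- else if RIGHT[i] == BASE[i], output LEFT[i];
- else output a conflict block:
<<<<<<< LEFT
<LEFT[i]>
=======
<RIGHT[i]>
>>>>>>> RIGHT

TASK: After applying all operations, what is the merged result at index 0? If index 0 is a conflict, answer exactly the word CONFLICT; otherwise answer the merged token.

Answer: bravo

Derivation:
Final LEFT:  [bravo, kilo, kilo, alpha]
Final RIGHT: [bravo, kilo, echo, juliet]
i=0: L=bravo R=bravo -> agree -> bravo
i=1: L=kilo R=kilo -> agree -> kilo
i=2: L=kilo=BASE, R=echo -> take RIGHT -> echo
i=3: L=alpha=BASE, R=juliet -> take RIGHT -> juliet
Index 0 -> bravo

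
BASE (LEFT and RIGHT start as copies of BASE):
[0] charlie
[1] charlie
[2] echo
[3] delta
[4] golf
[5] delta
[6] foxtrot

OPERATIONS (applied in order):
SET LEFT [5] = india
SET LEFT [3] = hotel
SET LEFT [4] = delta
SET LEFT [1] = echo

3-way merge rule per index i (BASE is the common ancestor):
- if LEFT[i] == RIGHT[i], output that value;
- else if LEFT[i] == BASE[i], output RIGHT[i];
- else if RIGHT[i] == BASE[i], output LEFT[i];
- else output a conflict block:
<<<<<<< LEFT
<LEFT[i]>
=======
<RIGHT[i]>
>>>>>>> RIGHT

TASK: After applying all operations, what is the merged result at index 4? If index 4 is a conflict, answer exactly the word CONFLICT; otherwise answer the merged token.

Final LEFT:  [charlie, echo, echo, hotel, delta, india, foxtrot]
Final RIGHT: [charlie, charlie, echo, delta, golf, delta, foxtrot]
i=0: L=charlie R=charlie -> agree -> charlie
i=1: L=echo, R=charlie=BASE -> take LEFT -> echo
i=2: L=echo R=echo -> agree -> echo
i=3: L=hotel, R=delta=BASE -> take LEFT -> hotel
i=4: L=delta, R=golf=BASE -> take LEFT -> delta
i=5: L=india, R=delta=BASE -> take LEFT -> india
i=6: L=foxtrot R=foxtrot -> agree -> foxtrot
Index 4 -> delta

Answer: delta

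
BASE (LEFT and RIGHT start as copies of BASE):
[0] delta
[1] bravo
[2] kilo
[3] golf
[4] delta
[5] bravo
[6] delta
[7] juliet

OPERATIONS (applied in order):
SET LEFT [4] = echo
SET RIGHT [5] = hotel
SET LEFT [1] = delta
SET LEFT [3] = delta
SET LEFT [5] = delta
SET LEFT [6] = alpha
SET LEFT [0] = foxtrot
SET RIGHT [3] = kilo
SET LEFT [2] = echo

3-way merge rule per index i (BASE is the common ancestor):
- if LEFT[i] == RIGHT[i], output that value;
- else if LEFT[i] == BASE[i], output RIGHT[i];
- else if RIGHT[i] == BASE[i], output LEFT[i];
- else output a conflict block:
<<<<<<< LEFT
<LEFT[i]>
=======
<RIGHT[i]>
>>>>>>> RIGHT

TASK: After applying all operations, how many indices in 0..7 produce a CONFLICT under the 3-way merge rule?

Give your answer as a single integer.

Answer: 2

Derivation:
Final LEFT:  [foxtrot, delta, echo, delta, echo, delta, alpha, juliet]
Final RIGHT: [delta, bravo, kilo, kilo, delta, hotel, delta, juliet]
i=0: L=foxtrot, R=delta=BASE -> take LEFT -> foxtrot
i=1: L=delta, R=bravo=BASE -> take LEFT -> delta
i=2: L=echo, R=kilo=BASE -> take LEFT -> echo
i=3: BASE=golf L=delta R=kilo all differ -> CONFLICT
i=4: L=echo, R=delta=BASE -> take LEFT -> echo
i=5: BASE=bravo L=delta R=hotel all differ -> CONFLICT
i=6: L=alpha, R=delta=BASE -> take LEFT -> alpha
i=7: L=juliet R=juliet -> agree -> juliet
Conflict count: 2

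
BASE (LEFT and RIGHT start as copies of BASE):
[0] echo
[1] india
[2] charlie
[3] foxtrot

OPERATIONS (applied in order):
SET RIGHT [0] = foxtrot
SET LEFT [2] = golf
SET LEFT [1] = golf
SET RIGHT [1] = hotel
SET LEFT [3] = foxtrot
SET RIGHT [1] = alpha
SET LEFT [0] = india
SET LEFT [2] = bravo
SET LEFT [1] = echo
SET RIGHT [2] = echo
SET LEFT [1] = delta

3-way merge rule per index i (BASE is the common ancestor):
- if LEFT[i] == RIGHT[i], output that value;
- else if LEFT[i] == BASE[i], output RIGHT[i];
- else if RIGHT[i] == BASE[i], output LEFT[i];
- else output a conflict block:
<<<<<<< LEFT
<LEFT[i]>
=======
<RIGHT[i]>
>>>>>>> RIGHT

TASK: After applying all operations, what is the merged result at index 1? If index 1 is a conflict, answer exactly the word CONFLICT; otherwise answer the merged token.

Final LEFT:  [india, delta, bravo, foxtrot]
Final RIGHT: [foxtrot, alpha, echo, foxtrot]
i=0: BASE=echo L=india R=foxtrot all differ -> CONFLICT
i=1: BASE=india L=delta R=alpha all differ -> CONFLICT
i=2: BASE=charlie L=bravo R=echo all differ -> CONFLICT
i=3: L=foxtrot R=foxtrot -> agree -> foxtrot
Index 1 -> CONFLICT

Answer: CONFLICT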